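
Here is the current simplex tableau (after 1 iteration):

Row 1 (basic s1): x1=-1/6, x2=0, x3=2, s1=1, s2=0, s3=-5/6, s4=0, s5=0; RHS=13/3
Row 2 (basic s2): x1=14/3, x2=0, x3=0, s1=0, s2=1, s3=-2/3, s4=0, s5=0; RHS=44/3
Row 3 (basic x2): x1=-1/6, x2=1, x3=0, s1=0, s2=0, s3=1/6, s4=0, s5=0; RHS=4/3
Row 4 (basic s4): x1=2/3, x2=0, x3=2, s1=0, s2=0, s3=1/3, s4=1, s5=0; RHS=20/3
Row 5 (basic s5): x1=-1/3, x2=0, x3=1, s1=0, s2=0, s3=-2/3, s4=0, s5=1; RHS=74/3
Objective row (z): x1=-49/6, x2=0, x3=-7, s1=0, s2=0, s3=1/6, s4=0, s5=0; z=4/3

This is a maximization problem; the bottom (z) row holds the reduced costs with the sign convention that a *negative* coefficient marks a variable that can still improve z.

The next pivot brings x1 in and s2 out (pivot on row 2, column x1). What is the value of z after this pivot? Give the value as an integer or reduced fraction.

27

Minimum ratio for x1: (44/3)/(14/3) = 22/7.
z changes by −(z-row coeff of x1)·ratio = −(-49/6)·(22/7) = 77/3.
New z = 4/3 + (77/3) = 27.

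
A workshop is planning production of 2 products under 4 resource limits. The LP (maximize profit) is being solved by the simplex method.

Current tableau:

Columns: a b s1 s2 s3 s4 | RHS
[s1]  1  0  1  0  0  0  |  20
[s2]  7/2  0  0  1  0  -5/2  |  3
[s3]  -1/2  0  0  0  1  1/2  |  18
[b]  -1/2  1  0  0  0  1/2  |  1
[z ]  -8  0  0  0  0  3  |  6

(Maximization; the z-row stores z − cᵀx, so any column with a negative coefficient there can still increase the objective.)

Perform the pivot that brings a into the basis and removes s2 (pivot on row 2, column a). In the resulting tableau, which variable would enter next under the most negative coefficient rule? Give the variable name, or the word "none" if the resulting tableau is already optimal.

s4

Pivot element 7/2. New z-row = old z-row − (-8)·(row 2/(7/2)).
Updated z-row coefficients: a: 0, b: 0, s1: 0, s2: 16/7, s3: 0, s4: -19/7.
The most negative is -19/7 in column s4, so s4 would enter next.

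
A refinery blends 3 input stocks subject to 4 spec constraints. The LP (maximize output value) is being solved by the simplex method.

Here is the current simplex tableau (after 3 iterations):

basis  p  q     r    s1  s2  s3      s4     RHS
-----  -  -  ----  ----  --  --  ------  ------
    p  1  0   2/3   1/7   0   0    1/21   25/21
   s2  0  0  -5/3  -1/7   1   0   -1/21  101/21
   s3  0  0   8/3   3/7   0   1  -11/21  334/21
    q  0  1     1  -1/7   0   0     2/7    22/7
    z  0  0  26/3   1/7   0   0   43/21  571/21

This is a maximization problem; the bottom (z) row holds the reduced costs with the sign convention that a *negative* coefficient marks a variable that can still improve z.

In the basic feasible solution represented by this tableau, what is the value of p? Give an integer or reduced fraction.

25/21

p is basic (row 1); its value is the RHS of that row: 25/21.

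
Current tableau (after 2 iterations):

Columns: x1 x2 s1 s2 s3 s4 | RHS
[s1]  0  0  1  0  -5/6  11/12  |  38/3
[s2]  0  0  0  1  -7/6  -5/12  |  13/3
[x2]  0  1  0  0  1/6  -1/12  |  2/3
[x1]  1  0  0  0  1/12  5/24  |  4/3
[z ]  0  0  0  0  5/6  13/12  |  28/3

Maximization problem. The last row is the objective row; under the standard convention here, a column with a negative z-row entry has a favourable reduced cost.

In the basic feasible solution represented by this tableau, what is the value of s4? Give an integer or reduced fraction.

0

s4 is nonbasic (not in the basis column), so its value in the current BFS is 0.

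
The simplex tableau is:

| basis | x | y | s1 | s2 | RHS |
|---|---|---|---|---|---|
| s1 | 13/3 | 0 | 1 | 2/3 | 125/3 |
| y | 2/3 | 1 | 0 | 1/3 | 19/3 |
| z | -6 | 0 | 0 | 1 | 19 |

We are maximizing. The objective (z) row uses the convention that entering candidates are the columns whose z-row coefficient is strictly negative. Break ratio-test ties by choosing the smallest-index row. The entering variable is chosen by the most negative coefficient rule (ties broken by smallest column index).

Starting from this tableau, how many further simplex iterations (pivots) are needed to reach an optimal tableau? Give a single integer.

pivot: x in, y out → z = 76
No improving column remains; optimal.

1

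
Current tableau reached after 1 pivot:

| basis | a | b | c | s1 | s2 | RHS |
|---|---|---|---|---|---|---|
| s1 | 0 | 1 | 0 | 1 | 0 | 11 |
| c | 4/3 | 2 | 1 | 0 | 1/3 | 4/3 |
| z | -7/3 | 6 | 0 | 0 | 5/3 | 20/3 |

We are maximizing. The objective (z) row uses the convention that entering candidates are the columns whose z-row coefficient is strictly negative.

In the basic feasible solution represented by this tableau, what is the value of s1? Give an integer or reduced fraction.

11

s1 is basic (row 1); its value is the RHS of that row: 11.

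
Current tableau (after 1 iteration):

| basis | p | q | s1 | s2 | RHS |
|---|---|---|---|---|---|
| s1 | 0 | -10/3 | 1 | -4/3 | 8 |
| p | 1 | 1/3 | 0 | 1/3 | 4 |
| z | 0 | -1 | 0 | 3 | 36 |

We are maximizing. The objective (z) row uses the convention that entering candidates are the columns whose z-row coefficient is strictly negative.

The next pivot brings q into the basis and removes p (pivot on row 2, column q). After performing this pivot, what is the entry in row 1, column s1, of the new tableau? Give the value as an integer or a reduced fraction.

1

Pivot element is row 2, column q: 1/3.
Normalize row 2: new (row 2, s1) = 0/(1/3) = 0.
row 1 ← row 1 − (-10/3)·(new row 2): 1 − (-10/3)·0 = 1.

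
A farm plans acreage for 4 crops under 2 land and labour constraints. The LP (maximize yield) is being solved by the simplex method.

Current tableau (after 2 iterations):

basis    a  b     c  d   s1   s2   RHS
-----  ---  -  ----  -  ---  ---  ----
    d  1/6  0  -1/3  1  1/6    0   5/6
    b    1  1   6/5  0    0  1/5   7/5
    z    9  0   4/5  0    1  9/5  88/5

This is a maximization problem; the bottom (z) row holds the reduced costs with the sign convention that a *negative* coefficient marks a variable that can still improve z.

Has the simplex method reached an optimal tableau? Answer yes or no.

No objective-row coefficient is strictly negative, so no entering variable exists; the tableau is optimal.

yes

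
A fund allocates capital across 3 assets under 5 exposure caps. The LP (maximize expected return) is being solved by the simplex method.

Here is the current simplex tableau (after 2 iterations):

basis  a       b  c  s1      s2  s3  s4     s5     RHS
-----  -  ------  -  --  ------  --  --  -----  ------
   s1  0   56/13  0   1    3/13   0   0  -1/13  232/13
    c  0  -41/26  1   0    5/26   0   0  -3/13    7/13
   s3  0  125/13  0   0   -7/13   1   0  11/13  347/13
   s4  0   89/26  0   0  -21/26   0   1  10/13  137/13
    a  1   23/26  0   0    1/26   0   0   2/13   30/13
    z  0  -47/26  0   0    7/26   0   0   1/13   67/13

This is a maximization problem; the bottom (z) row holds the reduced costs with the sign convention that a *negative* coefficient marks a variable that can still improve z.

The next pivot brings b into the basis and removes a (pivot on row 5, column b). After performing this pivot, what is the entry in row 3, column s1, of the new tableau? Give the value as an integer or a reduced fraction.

0

Pivot element is row 5, column b: 23/26.
Normalize row 5: new (row 5, s1) = 0/(23/26) = 0.
row 3 ← row 3 − (125/13)·(new row 5): 0 − (125/13)·0 = 0.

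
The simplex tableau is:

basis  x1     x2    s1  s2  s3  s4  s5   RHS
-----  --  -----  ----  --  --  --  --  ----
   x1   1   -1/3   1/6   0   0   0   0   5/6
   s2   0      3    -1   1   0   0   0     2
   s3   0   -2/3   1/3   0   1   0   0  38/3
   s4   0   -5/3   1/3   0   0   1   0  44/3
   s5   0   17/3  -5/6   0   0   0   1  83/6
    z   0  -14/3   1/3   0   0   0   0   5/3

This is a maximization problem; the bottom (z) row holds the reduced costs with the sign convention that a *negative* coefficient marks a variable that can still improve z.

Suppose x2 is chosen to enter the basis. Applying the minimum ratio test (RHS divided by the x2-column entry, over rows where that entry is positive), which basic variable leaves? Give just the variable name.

Ratios: row 1 (x1): entry -1/3 ≤ 0, skip; row 2 (s2): 2/3 = 2/3; row 3 (s3): entry -2/3 ≤ 0, skip; row 4 (s4): entry -5/3 ≤ 0, skip; row 5 (s5): (83/6)/(17/3) = 83/34.
Minimum ratio 2/3 is in the s2 row, so s2 leaves.

s2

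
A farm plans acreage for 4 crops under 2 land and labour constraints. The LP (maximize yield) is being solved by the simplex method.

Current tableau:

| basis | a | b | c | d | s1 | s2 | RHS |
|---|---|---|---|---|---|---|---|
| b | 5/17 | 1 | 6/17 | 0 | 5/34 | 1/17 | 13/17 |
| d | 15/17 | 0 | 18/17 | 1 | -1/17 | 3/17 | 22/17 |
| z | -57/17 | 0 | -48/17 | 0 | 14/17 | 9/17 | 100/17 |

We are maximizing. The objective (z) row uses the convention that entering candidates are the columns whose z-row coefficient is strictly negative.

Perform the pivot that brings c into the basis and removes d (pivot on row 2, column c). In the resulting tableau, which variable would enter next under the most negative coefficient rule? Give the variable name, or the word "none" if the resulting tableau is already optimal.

a

Pivot element 18/17. New z-row = old z-row − (-48/17)·(row 2/(18/17)).
Updated z-row coefficients: a: -1, b: 0, c: 0, d: 8/3, s1: 2/3, s2: 1.
The most negative is -1 in column a, so a would enter next.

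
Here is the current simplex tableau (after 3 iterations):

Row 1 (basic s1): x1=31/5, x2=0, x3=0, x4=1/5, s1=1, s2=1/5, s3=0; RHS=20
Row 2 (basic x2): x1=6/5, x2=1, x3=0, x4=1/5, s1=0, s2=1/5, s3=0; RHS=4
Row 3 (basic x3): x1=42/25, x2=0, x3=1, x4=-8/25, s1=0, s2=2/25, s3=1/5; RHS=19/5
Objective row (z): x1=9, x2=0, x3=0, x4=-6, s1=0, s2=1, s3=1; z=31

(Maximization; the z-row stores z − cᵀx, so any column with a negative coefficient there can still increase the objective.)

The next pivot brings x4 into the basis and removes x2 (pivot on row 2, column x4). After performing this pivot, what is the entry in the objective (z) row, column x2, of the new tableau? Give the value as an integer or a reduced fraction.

Pivot element is row 2, column x4: 1/5.
Normalize row 2: new (row 2, x2) = 1/(1/5) = 5.
z-row ← z-row − (-6)·(new row 2): 0 − (-6)·5 = 30.

30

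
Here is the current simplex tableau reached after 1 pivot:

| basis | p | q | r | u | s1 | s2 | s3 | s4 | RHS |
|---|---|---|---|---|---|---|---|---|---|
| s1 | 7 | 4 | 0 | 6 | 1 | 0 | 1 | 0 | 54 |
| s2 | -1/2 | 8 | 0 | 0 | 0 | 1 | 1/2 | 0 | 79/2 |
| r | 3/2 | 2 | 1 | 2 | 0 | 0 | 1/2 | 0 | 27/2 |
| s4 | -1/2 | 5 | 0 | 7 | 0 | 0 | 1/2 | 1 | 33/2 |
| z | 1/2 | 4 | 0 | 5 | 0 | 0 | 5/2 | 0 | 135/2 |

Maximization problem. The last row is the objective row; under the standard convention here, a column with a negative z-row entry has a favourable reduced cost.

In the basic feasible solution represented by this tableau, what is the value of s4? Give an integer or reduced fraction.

s4 is basic (row 4); its value is the RHS of that row: 33/2.

33/2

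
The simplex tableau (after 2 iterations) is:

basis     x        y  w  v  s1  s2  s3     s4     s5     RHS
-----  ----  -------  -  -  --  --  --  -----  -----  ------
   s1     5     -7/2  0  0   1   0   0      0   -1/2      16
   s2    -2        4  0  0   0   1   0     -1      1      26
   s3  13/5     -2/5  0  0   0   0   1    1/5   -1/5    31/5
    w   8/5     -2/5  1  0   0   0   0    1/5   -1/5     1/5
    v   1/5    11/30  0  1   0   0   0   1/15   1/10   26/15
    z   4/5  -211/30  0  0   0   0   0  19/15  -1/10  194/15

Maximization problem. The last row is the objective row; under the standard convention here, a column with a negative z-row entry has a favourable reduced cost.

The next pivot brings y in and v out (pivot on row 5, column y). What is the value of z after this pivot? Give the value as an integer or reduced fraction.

508/11

Minimum ratio for y: (26/15)/(11/30) = 52/11.
z changes by −(z-row coeff of y)·ratio = −(-211/30)·(52/11) = 5486/165.
New z = 194/15 + (5486/165) = 508/11.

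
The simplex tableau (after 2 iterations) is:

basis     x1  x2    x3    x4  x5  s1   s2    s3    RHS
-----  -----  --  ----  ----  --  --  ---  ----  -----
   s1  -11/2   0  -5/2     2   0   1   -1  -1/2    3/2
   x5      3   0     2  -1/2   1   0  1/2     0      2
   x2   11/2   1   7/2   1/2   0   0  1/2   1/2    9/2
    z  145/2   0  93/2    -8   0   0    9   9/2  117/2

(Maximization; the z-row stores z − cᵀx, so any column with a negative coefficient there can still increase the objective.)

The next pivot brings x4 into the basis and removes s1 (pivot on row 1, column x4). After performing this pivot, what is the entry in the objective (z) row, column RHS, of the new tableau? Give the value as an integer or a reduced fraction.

Pivot element is row 1, column x4: 2.
Normalize row 1: new (row 1, RHS) = (3/2)/2 = 3/4.
z-row ← z-row − (-8)·(new row 1): 117/2 − (-8)·(3/4) = 129/2.

129/2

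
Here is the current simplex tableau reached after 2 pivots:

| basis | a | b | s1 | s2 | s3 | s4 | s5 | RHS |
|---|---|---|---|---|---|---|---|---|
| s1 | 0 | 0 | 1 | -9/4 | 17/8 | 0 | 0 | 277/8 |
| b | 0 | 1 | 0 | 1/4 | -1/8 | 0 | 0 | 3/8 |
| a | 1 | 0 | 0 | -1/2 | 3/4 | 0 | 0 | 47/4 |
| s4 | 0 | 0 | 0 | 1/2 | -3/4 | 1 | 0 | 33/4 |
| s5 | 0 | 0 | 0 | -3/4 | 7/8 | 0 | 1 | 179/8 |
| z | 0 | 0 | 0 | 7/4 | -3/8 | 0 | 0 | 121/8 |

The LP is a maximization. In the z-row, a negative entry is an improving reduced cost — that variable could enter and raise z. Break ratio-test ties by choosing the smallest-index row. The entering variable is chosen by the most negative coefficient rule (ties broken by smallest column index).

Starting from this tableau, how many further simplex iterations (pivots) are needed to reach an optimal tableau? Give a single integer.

pivot: s3 in, a out → z = 21
No improving column remains; optimal.

1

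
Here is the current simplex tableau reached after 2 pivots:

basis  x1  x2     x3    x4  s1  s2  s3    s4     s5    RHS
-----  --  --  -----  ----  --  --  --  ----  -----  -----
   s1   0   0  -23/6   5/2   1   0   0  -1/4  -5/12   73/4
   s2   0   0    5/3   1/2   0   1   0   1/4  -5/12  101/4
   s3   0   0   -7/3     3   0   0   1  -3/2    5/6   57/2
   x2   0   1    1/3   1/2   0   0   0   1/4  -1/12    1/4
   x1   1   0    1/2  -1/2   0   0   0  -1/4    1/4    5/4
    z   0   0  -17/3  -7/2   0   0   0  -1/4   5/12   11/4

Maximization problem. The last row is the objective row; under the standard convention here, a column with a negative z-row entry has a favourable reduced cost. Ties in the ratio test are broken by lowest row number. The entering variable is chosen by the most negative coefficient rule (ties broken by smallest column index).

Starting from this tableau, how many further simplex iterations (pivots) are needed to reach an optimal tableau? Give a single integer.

pivot: x3 in, x2 out → z = 7
pivot: s5 in, x1 out → z = 28/3
No improving column remains; optimal.

2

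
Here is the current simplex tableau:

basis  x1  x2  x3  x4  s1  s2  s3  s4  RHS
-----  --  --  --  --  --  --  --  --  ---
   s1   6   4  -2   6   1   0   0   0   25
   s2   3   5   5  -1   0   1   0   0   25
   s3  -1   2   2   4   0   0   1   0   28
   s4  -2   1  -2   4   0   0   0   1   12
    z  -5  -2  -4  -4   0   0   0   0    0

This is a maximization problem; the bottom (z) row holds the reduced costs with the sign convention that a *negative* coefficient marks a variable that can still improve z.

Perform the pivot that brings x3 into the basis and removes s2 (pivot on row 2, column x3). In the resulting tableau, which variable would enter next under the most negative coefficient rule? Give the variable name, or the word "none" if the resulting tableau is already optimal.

x4

Pivot element 5. New z-row = old z-row − (-4)·(row 2/5).
Updated z-row coefficients: x1: -13/5, x2: 2, x3: 0, x4: -24/5, s1: 0, s2: 4/5, s3: 0, s4: 0.
The most negative is -24/5 in column x4, so x4 would enter next.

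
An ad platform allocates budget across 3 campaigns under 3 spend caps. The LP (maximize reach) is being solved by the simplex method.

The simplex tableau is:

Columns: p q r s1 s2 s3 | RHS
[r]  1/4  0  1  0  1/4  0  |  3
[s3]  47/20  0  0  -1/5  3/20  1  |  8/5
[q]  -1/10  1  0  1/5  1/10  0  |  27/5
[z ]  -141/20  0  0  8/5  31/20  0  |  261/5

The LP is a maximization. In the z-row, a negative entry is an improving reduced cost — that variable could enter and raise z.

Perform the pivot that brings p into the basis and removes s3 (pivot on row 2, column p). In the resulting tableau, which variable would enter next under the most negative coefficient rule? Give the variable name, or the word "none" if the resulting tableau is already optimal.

Pivot element 47/20. New z-row = old z-row − (-141/20)·(row 2/(47/20)).
Updated z-row coefficients: p: 0, q: 0, r: 0, s1: 1, s2: 2, s3: 3.
No coefficient is strictly negative; the tableau after this pivot is optimal.

none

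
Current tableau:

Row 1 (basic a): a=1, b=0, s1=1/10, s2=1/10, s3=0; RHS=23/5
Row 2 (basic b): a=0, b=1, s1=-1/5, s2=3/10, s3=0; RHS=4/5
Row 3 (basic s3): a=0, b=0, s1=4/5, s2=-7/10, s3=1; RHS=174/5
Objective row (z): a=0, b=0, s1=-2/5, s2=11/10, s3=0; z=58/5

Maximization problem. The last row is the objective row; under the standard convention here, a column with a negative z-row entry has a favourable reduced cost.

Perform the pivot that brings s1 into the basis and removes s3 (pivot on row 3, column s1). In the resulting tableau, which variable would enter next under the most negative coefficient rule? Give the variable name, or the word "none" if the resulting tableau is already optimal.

Pivot element 4/5. New z-row = old z-row − (-2/5)·(row 3/(4/5)).
Updated z-row coefficients: a: 0, b: 0, s1: 0, s2: 3/4, s3: 1/2.
No coefficient is strictly negative; the tableau after this pivot is optimal.

none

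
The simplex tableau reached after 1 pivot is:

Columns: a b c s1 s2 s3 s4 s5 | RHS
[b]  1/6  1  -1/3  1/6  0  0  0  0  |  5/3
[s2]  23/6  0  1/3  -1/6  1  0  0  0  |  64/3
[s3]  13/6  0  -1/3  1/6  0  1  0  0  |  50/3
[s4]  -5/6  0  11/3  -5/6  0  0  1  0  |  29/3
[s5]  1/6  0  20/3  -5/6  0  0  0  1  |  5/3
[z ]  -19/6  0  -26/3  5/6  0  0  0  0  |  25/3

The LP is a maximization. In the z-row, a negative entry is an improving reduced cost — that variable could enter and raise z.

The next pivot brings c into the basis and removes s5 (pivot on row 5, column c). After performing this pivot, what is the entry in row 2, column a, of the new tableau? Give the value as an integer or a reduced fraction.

153/40

Pivot element is row 5, column c: 20/3.
Normalize row 5: new (row 5, a) = (1/6)/(20/3) = 1/40.
row 2 ← row 2 − (1/3)·(new row 5): 23/6 − (1/3)·(1/40) = 153/40.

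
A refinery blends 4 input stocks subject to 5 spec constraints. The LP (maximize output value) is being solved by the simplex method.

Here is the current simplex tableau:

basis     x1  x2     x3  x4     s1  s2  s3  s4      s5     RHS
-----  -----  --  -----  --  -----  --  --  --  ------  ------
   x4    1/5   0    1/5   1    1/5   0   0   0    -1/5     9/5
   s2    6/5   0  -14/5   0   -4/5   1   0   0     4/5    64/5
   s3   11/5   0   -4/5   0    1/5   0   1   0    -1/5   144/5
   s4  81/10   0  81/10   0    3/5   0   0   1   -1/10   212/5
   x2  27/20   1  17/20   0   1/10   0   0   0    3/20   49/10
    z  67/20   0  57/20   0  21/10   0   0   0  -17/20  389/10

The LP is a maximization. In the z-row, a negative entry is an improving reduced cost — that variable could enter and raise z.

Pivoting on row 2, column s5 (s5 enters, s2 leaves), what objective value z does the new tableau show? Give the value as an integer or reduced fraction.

Minimum ratio for s5: (64/5)/(4/5) = 16.
z changes by −(z-row coeff of s5)·ratio = −(-17/20)·16 = 68/5.
New z = 389/10 + (68/5) = 105/2.

105/2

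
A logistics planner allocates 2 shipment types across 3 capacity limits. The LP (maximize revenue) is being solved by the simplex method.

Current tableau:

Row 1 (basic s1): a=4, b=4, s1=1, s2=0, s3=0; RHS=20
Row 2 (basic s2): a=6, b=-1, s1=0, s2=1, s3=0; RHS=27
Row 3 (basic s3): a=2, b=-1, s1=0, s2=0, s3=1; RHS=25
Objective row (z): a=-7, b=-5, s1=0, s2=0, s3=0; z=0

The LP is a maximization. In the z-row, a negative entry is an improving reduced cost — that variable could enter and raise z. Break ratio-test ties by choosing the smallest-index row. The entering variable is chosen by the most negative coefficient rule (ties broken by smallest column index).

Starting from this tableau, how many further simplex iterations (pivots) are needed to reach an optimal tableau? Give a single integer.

2

pivot: a in, s2 out → z = 63/2
pivot: b in, s1 out → z = 239/7
No improving column remains; optimal.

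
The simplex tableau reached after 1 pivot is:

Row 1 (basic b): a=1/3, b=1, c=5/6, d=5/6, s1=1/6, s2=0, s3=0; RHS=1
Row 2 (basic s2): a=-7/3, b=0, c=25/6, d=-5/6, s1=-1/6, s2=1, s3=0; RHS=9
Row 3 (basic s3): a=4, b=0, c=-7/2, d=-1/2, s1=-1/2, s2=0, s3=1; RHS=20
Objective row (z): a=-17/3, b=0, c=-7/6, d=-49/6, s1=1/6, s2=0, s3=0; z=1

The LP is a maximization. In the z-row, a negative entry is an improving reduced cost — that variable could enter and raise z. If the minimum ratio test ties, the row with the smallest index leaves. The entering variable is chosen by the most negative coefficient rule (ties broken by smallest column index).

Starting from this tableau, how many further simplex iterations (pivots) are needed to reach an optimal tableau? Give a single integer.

2

pivot: d in, b out → z = 54/5
pivot: a in, d out → z = 18
No improving column remains; optimal.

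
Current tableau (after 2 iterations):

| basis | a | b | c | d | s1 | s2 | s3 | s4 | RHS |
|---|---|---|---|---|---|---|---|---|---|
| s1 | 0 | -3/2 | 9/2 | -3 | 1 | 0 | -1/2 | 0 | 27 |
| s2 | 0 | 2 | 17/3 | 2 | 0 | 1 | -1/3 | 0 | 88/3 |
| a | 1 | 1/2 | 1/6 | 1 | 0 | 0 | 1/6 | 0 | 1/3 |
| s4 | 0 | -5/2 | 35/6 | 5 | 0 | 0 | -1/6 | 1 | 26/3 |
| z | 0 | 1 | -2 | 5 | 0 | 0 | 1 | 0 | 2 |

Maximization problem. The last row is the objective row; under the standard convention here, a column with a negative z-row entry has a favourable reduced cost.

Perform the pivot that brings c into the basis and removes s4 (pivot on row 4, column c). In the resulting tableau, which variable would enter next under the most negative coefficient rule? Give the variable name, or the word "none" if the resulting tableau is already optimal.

none

Pivot element 35/6. New z-row = old z-row − (-2)·(row 4/(35/6)).
Updated z-row coefficients: a: 0, b: 1/7, c: 0, d: 47/7, s1: 0, s2: 0, s3: 33/35, s4: 12/35.
No coefficient is strictly negative; the tableau after this pivot is optimal.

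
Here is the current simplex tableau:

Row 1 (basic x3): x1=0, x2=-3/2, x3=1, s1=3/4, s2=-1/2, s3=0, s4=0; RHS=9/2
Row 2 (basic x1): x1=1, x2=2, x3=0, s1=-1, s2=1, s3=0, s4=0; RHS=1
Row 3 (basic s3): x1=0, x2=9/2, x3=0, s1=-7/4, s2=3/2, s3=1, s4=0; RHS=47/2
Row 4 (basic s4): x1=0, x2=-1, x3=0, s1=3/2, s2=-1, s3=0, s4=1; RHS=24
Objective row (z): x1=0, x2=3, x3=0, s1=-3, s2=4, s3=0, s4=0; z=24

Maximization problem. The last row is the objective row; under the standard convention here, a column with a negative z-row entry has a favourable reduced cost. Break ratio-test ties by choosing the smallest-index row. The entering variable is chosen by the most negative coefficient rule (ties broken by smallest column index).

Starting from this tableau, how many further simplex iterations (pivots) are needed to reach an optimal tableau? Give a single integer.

pivot: s1 in, x3 out → z = 42
pivot: x2 in, s4 out → z = 129/2
No improving column remains; optimal.

2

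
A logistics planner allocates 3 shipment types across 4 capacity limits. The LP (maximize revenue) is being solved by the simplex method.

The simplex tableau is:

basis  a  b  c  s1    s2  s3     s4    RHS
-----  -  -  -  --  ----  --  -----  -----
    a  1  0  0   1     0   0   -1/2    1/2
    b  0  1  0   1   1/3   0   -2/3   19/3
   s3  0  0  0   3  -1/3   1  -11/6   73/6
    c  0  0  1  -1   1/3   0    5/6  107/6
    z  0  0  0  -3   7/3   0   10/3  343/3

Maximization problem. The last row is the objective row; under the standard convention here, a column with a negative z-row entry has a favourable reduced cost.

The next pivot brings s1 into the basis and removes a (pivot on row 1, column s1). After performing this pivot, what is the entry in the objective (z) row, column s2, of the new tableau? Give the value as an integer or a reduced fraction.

Pivot element is row 1, column s1: 1.
Normalize row 1: new (row 1, s2) = 0/1 = 0.
z-row ← z-row − (-3)·(new row 1): 7/3 − (-3)·0 = 7/3.

7/3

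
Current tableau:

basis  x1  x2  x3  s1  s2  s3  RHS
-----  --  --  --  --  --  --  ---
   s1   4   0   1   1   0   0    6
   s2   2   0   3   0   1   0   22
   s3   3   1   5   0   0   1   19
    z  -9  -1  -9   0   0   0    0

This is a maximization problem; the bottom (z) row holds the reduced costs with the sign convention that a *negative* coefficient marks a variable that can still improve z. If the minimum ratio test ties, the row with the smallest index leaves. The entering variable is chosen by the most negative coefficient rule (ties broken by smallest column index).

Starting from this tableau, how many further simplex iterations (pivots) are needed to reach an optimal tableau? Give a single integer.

2

pivot: x1 in, s1 out → z = 27/2
pivot: x3 in, s3 out → z = 621/17
No improving column remains; optimal.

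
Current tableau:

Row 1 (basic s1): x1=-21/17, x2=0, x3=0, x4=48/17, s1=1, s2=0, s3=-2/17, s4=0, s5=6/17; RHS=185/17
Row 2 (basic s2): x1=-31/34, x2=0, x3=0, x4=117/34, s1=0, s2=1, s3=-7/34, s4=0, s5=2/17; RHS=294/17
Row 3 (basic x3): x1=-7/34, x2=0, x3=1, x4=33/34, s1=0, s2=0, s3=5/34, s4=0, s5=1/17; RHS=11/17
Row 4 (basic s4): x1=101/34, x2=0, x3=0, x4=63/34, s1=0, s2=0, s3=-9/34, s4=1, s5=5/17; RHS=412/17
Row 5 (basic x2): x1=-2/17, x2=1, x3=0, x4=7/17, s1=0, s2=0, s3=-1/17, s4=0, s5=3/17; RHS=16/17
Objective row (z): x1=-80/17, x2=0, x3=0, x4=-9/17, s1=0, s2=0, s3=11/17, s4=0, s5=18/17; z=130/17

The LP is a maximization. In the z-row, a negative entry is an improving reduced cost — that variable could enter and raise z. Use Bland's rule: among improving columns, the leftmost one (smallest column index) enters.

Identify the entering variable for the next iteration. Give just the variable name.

x1

Objective-row coefficients: x1: -80/17, x2: 0, x3: 0, x4: -9/17, s1: 0, s2: 0, s3: 11/17, s4: 0, s5: 18/17.
Improving columns: x1, x4. Bland's rule picks the smallest column index → x1.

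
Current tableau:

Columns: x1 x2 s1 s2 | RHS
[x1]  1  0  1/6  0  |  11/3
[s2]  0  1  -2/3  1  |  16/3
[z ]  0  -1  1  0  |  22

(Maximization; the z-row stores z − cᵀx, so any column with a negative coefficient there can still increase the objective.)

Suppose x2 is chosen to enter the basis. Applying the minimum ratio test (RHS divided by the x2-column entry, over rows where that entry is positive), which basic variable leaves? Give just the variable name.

s2

Ratios: row 1 (x1): entry 0 ≤ 0, skip; row 2 (s2): (16/3)/1 = 16/3.
Minimum ratio 16/3 is in the s2 row, so s2 leaves.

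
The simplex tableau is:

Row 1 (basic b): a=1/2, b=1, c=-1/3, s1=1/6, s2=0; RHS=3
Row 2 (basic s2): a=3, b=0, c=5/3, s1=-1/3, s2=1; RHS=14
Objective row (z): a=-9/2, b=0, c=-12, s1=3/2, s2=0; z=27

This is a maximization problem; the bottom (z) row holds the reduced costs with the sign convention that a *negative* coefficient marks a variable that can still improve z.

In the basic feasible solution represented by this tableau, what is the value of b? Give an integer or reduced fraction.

3

b is basic (row 1); its value is the RHS of that row: 3.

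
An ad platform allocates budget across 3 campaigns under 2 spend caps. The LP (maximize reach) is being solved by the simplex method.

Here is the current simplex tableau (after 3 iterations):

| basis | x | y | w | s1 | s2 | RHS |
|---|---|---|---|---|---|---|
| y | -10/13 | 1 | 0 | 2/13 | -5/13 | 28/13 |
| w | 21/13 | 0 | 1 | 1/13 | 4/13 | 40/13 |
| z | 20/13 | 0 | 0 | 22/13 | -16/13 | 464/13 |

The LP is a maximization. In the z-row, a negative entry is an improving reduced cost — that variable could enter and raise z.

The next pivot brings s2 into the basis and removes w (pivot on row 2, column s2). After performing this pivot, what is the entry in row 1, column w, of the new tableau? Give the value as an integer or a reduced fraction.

5/4

Pivot element is row 2, column s2: 4/13.
Normalize row 2: new (row 2, w) = 1/(4/13) = 13/4.
row 1 ← row 1 − (-5/13)·(new row 2): 0 − (-5/13)·(13/4) = 5/4.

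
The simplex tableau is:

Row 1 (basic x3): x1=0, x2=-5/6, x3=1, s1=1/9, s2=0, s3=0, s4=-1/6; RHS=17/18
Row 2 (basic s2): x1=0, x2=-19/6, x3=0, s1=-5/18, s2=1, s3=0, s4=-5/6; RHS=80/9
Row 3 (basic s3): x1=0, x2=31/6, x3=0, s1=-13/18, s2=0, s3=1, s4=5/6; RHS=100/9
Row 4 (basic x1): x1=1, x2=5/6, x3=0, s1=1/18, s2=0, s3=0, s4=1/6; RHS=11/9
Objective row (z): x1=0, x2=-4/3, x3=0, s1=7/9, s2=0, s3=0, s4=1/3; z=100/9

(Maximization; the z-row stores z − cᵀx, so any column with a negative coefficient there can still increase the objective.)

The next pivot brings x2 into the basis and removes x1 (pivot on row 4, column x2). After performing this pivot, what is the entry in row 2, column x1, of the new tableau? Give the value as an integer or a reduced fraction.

19/5

Pivot element is row 4, column x2: 5/6.
Normalize row 4: new (row 4, x1) = 1/(5/6) = 6/5.
row 2 ← row 2 − (-19/6)·(new row 4): 0 − (-19/6)·(6/5) = 19/5.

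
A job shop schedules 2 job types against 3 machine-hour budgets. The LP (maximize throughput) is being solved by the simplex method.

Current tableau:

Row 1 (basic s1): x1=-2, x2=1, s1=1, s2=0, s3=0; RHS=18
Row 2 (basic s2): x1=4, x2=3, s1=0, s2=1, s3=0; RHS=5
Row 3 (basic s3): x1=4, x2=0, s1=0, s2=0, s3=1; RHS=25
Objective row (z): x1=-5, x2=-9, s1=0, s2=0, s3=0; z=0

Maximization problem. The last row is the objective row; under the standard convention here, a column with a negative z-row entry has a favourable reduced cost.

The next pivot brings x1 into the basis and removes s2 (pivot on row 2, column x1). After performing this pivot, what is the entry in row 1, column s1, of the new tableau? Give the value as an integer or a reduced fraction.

Pivot element is row 2, column x1: 4.
Normalize row 2: new (row 2, s1) = 0/4 = 0.
row 1 ← row 1 − (-2)·(new row 2): 1 − (-2)·0 = 1.

1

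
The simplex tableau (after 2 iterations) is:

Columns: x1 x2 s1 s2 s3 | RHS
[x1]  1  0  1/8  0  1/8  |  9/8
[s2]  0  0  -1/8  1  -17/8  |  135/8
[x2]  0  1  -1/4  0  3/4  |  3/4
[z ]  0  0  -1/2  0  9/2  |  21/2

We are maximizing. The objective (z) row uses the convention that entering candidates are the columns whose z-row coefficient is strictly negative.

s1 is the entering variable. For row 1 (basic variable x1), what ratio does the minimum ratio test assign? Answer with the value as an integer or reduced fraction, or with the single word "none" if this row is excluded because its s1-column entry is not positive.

9

Ratio = RHS / (s1 entry) = (9/8) / (1/8) = 9.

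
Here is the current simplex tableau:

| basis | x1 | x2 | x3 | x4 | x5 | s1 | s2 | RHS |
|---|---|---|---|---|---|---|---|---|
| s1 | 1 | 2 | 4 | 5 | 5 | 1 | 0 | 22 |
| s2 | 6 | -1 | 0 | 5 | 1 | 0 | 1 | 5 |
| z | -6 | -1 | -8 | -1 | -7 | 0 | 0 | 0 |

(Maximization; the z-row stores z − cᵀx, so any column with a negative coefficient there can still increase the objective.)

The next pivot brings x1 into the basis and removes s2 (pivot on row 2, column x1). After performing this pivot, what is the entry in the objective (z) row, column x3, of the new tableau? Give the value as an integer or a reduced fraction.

Pivot element is row 2, column x1: 6.
Normalize row 2: new (row 2, x3) = 0/6 = 0.
z-row ← z-row − (-6)·(new row 2): -8 − (-6)·0 = -8.

-8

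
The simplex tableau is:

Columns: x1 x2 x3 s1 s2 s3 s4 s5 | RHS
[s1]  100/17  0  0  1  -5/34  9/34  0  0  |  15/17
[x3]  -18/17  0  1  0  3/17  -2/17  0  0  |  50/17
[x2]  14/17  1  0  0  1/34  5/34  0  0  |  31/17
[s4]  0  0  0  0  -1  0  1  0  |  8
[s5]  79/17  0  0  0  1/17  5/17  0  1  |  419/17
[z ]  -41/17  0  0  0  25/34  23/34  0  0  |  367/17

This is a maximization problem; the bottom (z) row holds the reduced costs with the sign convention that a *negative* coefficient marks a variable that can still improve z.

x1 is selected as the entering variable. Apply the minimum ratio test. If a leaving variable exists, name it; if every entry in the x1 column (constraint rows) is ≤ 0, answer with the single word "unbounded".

Ratios: row 1 (s1): (15/17)/(100/17) = 3/20; row 2 (x3): entry -18/17 ≤ 0, skip; row 3 (x2): (31/17)/(14/17) = 31/14; row 4 (s4): entry 0 ≤ 0, skip; row 5 (s5): (419/17)/(79/17) = 419/79.
Minimum ratio is in the s1 row, so s1 leaves.

s1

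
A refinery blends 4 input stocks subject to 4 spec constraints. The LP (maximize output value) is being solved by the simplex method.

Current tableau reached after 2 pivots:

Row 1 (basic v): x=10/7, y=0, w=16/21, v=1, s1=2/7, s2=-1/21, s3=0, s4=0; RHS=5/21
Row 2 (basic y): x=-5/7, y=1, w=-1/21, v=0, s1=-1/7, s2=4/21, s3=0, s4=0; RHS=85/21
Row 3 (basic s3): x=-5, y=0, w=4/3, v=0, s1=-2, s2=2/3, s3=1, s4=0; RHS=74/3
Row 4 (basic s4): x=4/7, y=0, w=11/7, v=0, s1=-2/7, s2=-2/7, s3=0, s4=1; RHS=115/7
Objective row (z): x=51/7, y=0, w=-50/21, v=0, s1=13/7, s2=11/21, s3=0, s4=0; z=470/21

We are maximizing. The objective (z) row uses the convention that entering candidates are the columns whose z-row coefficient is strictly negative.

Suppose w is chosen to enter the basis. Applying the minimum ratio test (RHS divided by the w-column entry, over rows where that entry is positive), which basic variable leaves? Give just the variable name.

v

Ratios: row 1 (v): (5/21)/(16/21) = 5/16; row 2 (y): entry -1/21 ≤ 0, skip; row 3 (s3): (74/3)/(4/3) = 37/2; row 4 (s4): (115/7)/(11/7) = 115/11.
Minimum ratio 5/16 is in the v row, so v leaves.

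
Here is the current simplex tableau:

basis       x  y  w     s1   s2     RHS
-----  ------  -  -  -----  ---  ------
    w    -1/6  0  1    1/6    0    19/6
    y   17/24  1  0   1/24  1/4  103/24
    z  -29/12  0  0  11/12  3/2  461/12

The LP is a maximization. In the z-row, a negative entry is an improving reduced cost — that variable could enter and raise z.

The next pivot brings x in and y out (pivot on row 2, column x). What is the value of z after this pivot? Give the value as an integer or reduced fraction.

902/17

Minimum ratio for x: (103/24)/(17/24) = 103/17.
z changes by −(z-row coeff of x)·ratio = −(-29/12)·(103/17) = 2987/204.
New z = 461/12 + (2987/204) = 902/17.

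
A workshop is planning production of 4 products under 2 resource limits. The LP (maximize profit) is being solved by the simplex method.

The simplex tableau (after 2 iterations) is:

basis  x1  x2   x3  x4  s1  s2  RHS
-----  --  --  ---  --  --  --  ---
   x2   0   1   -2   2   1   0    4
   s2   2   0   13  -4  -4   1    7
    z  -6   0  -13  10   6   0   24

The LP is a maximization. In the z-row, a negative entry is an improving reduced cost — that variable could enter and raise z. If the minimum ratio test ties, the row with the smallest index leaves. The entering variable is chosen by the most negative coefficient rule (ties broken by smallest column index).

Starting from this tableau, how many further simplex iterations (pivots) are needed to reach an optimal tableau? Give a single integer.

3

pivot: x3 in, s2 out → z = 31
pivot: x1 in, x3 out → z = 45
pivot: s1 in, x2 out → z = 69
No improving column remains; optimal.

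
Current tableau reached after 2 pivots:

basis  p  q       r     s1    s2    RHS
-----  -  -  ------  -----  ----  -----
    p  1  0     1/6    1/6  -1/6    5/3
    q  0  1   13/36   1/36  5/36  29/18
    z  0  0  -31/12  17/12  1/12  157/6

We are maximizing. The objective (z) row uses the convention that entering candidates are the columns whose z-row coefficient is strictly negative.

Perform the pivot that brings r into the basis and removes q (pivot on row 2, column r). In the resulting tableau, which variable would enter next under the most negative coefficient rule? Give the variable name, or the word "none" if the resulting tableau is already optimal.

none

Pivot element 13/36. New z-row = old z-row − (-31/12)·(row 2/(13/36)).
Updated z-row coefficients: p: 0, q: 93/13, r: 0, s1: 21/13, s2: 14/13.
No coefficient is strictly negative; the tableau after this pivot is optimal.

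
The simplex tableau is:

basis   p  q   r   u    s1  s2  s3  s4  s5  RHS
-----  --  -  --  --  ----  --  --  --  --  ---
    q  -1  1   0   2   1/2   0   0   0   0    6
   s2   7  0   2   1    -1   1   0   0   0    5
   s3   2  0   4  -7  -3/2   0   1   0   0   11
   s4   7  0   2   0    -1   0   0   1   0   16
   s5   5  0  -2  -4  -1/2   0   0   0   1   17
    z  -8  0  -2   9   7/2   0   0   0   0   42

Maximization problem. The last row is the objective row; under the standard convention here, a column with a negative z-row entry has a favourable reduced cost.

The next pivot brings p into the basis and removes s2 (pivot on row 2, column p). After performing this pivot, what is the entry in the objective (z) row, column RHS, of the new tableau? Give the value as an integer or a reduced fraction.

334/7

Pivot element is row 2, column p: 7.
Normalize row 2: new (row 2, RHS) = 5/7 = 5/7.
z-row ← z-row − (-8)·(new row 2): 42 − (-8)·(5/7) = 334/7.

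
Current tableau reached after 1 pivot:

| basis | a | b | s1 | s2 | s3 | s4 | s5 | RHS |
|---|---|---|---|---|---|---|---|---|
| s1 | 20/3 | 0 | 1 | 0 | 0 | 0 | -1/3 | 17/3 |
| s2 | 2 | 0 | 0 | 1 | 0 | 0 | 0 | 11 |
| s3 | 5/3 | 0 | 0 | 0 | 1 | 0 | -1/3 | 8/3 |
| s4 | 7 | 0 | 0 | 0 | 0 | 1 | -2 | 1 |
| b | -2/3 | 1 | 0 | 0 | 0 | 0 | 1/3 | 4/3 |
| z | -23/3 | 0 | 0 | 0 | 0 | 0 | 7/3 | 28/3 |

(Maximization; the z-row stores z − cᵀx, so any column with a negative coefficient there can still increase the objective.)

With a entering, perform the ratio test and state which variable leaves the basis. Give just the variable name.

s4

Ratios: row 1 (s1): (17/3)/(20/3) = 17/20; row 2 (s2): 11/2 = 11/2; row 3 (s3): (8/3)/(5/3) = 8/5; row 4 (s4): 1/7 = 1/7; row 5 (b): entry -2/3 ≤ 0, skip.
Minimum ratio 1/7 is in the s4 row, so s4 leaves.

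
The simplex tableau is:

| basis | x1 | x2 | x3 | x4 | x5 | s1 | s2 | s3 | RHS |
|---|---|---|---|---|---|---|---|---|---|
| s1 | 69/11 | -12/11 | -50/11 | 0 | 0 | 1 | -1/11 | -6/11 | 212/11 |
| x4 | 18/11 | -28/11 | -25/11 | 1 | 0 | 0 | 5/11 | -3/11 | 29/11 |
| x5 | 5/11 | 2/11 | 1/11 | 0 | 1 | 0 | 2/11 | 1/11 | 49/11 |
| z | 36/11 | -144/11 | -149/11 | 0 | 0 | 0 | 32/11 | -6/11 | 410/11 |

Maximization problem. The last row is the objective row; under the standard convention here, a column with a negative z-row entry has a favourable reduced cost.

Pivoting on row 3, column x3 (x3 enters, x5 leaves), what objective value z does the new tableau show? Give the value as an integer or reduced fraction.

Minimum ratio for x3: (49/11)/(1/11) = 49.
z changes by −(z-row coeff of x3)·ratio = −(-149/11)·49 = 7301/11.
New z = 410/11 + (7301/11) = 701.

701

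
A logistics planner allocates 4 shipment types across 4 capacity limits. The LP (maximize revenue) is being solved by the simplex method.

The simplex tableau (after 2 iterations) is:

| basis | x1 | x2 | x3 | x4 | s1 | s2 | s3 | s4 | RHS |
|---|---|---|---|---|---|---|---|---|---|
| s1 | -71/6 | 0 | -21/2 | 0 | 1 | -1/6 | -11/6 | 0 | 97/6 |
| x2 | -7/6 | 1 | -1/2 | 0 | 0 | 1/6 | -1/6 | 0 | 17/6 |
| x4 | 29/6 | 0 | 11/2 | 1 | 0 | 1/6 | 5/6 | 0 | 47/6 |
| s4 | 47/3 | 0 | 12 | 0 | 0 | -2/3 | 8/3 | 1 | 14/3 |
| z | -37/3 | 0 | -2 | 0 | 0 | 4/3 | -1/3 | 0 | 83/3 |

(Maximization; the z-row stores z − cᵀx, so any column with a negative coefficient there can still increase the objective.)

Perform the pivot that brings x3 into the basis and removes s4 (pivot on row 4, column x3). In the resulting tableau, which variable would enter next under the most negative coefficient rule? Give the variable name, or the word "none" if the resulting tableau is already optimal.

x1

Pivot element 12. New z-row = old z-row − (-2)·(row 4/12).
Updated z-row coefficients: x1: -175/18, x2: 0, x3: 0, x4: 0, s1: 0, s2: 11/9, s3: 1/9, s4: 1/6.
The most negative is -175/18 in column x1, so x1 would enter next.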